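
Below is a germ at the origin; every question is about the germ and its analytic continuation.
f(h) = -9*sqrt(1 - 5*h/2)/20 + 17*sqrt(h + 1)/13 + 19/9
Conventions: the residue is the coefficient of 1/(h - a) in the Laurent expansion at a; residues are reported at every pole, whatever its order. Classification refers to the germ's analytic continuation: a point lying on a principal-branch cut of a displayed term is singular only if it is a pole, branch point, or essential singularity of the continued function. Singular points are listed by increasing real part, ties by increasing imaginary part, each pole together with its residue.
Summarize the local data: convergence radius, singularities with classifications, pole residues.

Branch term (-9/20)*sqrt(1 - h/(2/5)): its argument vanishes at h = 2/5, a square-root branch point, modulus 2/5.
Branch term (17/13)*sqrt(1 - h/(-1)): its argument vanishes at h = -1, a square-root branch point, modulus 1.
The radius of convergence is the smallest modulus among the singular points: 2/5.
List the singular points by increasing real part (a conjugate pair: the negative imaginary part first).

Radius of convergence at 0: 2/5.
At -1: an algebraic (square-root) branch point.
At 2/5: an algebraic (square-root) branch point.


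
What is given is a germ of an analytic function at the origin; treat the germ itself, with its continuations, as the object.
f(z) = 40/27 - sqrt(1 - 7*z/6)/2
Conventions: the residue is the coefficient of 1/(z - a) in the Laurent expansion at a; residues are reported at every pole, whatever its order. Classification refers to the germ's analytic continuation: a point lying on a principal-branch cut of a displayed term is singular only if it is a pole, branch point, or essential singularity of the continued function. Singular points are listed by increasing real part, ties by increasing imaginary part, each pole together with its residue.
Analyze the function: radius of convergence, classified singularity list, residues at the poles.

Branch term (-1/2)*sqrt(1 - z/(6/7)): its argument vanishes at z = 6/7, a square-root branch point, modulus 6/7.
The radius of convergence is the smallest modulus among the singular points: 6/7.

Radius of convergence at 0: 6/7.
At 6/7: an algebraic (square-root) branch point.


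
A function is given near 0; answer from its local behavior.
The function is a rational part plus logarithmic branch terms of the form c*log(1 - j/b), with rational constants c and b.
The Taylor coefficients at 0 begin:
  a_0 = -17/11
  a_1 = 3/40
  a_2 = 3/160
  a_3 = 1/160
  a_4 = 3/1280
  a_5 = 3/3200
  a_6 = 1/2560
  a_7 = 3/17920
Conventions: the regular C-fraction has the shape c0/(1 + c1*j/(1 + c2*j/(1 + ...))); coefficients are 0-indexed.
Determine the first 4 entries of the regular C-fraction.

The regular C-fraction coefficients are [-17/11, 33/680, -203/680, -85/1218].

Taylor coefficients (read off): a_0 = -17/11, a_1 = 3/40, a_2 = 3/160, a_3 = 1/160.
c0 = a_0 = -17/11. Peel one level at a time: if S = 1 + c*j/S' with S'(0) = 1, then c is the j-coefficient of S and S' = c*j/(S - 1).
S_1 = c0/f = 1 + (33/680)*j + (6699/462400)*j^2 + ...; c1 = 33/680.
S_2 = c1*j/(S_1 - 1) = 1 + (-203/680)*j + (-1/48)*j^2 + ...; c2 = -203/680.
S_3 = c2*j/(S_2 - 1) = 1 + (-85/1218)*j + ...; c3 = -85/1218.


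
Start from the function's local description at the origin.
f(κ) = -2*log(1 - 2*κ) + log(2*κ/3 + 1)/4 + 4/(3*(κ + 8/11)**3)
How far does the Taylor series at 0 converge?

The radius of convergence is 1/2.

Denominator factor (κ + 8/11)^3: pole of order 3 at -8/11, modulus 8/11.
Branch term (-2)*log(1 - κ/(1/2)): its argument vanishes at κ = 1/2, a logarithmic branch point, modulus 1/2.
Branch term (1/4)*log(1 - κ/(-3/2)): its argument vanishes at κ = -3/2, a logarithmic branch point, modulus 3/2.
The radius of convergence is the smallest modulus among the singular points: 1/2.


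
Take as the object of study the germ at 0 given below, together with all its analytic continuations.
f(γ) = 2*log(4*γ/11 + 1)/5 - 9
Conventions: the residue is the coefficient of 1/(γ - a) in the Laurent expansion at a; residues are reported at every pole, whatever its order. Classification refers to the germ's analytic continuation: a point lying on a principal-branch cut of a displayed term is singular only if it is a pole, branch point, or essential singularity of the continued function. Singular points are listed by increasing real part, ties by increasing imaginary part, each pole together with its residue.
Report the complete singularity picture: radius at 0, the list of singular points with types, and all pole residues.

Branch term (2/5)*log(1 - γ/(-11/4)): its argument vanishes at γ = -11/4, a logarithmic branch point, modulus 11/4.
The radius of convergence is the smallest modulus among the singular points: 11/4.

Radius of convergence at 0: 11/4.
At -11/4: a logarithmic branch point.


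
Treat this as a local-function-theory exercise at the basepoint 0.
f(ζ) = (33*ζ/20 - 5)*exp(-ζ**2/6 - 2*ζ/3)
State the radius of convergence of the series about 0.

The factor exp(-ζ**2/6 - 2*ζ/3) is entire and contributes no finite singular point.
The polynomial part has no poles.
No finite singular points: the Taylor series at 0 converges everywhere.

The radius of convergence is infinite.


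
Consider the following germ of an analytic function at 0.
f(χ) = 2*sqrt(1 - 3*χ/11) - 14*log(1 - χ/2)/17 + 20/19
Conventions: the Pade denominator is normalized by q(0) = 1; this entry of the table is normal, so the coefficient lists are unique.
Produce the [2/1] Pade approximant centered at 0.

Taylor coefficients needed (expand at 0): a_0 = 58/19, a_1 = 26/187, a_2 = 347/4114, a_3 = 17257/543048.
Write the denominator as Q(χ) = 1 + q1*χ. Requiring Q*f - P = O(χ^4) with deg P <= 2 kills the coefficients of χ^3..χ^3 in Q*f:
  χ^3: a_3 + q1*a_2 = 0, i.e. 17257/543048 + (347/4114)*q1 = 0.
Solving this linear system: q1 = -17257/45804.
The numerator is Q*f truncated at degree 2: P0 = a_0 = 58/19; P1 = a_1 + q1*a_0 = -7479193/7397346; P2 = a_2 + q1*a_1 = 68443/2141337.

The Pade approximant has numerator coefficients [58/19, -7479193/7397346, 68443/2141337]; denominator coefficients [1, -17257/45804].


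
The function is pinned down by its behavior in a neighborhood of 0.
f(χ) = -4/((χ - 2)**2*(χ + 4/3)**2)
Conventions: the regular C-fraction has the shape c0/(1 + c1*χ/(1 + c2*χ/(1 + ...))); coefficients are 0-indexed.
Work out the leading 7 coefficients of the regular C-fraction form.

Taylor coefficients (expand at 0): a_0 = -9/16, a_1 = 9/32, a_2 = -135/256, a_3 = 45/128, a_4 = -1665/4096, a_5 = 2511/8192, a_6 = -19179/65536.
c0 = a_0 = -9/16. Peel one level at a time: if S = 1 + c*χ/S' with S'(0) = 1, then c is the χ-coefficient of S and S' = c*χ/(S - 1).
S_1 = c0/f = 1 + (1/2)*χ + (-11/16)*χ^2 + ...; c1 = 1/2.
S_2 = c1*χ/(S_1 - 1) = 1 + (11/8)*χ + (145/64)*χ^2 + ...; c2 = 11/8.
S_3 = c2*χ/(S_2 - 1) = 1 + (-145/88)*χ + (135/484)*χ^2 + ...; c3 = -145/88.
S_4 = c3*χ/(S_3 - 1) = 1 + (54/319)*χ + (-216/4205)*χ^2 + ...; c4 = 54/319.
S_5 = c4*χ/(S_4 - 1) = 1 + (44/145)*χ + (-11/100)*χ^2 + ...; c5 = 44/145.
S_6 = c5*χ/(S_5 - 1) = 1 + (29/80)*χ + ...; c6 = 29/80.

The regular C-fraction coefficients are [-9/16, 1/2, 11/8, -145/88, 54/319, 44/145, 29/80].


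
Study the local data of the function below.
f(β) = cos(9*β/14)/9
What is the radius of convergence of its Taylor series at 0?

The factor cos(9*β/14) is entire and contributes no finite singular point.
The polynomial part has no poles.
No finite singular points: the Taylor series at 0 converges everywhere.

The radius of convergence is infinite.


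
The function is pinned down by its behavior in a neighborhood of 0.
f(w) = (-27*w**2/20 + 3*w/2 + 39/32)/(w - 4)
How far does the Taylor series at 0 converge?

Denominator factor (w - 4): pole of order 1 at 4, modulus 4.
The radius of convergence is the smallest modulus among the singular points: 4.

The radius of convergence is 4.


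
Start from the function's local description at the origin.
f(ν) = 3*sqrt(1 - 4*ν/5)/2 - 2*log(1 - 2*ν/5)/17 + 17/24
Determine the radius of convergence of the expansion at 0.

Branch term (3/2)*sqrt(1 - ν/(5/4)): its argument vanishes at ν = 5/4, a square-root branch point, modulus 5/4.
Branch term (-2/17)*log(1 - ν/(5/2)): its argument vanishes at ν = 5/2, a logarithmic branch point, modulus 5/2.
The radius of convergence is the smallest modulus among the singular points: 5/4.

The radius of convergence is 5/4.


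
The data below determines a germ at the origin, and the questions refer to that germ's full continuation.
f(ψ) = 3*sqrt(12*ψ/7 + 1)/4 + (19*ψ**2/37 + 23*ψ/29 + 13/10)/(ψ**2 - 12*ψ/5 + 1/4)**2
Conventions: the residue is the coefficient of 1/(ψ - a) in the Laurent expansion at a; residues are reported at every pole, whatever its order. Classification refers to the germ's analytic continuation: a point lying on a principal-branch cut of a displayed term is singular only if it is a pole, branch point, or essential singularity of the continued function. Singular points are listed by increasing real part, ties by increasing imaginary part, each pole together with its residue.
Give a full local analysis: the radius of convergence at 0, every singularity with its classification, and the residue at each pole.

Radius of convergence at 0: 6/5 - (1/10)*sqrt(119).
At -7/12: an algebraic (square-root) branch point.
At 6/5 - (1/10)*sqrt(119): a pole of order 2; residue (1276925/30389506)*sqrt(119).
At 6/5 + (1/10)*sqrt(119): a pole of order 2; residue -(1276925/30389506)*sqrt(119).


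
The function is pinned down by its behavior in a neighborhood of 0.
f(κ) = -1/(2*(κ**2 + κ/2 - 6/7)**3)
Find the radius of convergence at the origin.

The radius of convergence is -1/4 + (1/28)*sqrt(721).

Denominator factor (κ**2 + κ/2 - 6/7)^3: discriminant 103/28, real irrational roots -1/4 + (1/28)*sqrt(721) and -1/4 - (1/28)*sqrt(721); poles of order 3, moduli -1/4 + (1/28)*sqrt(721) and 1/4 + (1/28)*sqrt(721).
The radius of convergence is the smallest modulus among the singular points: -1/4 + (1/28)*sqrt(721).


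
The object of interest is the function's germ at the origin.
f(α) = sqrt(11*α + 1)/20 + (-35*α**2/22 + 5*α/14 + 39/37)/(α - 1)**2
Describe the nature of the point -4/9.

The point is a regular point.

Denominator factors: α - 1 = -13/9 at α = -4/9 — none vanishes.
Branch term sqrt(1 - α/(-1/11)): argument at -4/9 is -35/9, nonzero, so -4/9 is not its branch point (a point on a principal cut is still regular for the continued germ).
So the germ continues analytically to -4/9.


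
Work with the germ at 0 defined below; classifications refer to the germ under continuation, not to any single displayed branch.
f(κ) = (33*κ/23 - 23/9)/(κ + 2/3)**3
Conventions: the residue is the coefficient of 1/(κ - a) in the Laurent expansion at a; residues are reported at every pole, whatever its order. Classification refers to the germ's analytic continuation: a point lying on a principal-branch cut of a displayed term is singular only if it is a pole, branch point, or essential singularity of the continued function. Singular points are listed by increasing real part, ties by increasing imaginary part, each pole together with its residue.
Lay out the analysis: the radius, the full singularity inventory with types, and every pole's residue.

Denominator factor (κ + 2/3)^3: pole of order 3 at -2/3, modulus 2/3.
The radius of convergence is the smallest modulus among the singular points: 2/3.
At the order-3 pole -2/3 set g(κ) = (κ - (-2/3))^3*f(κ) = 33*κ/23 - 23/9.
Order-3 pole: residue = g''(a)/2; g''(-2/3) = 0, so the residue is 0.

Radius of convergence at 0: 2/3.
At -2/3: a pole of order 3; residue 0.


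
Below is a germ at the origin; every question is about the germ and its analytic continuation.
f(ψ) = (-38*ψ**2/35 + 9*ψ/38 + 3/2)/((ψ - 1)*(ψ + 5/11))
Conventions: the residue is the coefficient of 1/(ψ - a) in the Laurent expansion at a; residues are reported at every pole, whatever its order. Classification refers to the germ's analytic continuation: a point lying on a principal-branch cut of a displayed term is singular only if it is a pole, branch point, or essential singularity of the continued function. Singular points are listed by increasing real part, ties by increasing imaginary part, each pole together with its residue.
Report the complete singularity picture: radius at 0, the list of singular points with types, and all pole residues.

Radius of convergence at 0: 5/11.
At -5/11: a pole of order 1; residue -18797/23408.
At 1: a pole of order 1; residue 4763/10640.

Denominator factor (ψ + 5/11): pole of order 1 at -5/11, modulus 5/11.
Denominator factor (ψ - 1): pole of order 1 at 1, modulus 1.
The radius of convergence is the smallest modulus among the singular points: 5/11.
At the order-1 pole -5/11 set g(ψ) = (ψ - (-5/11))*f(ψ) = (-38*ψ**2/35 + 9*ψ/38 + 3/2)/(ψ - 1).
Simple pole: residue = g(a) at a = -5/11, which is -18797/23408.
At the order-1 pole 1 set g(ψ) = (ψ - (1))*f(ψ) = (-38*ψ**2/35 + 9*ψ/38 + 3/2)/(ψ + 5/11).
Simple pole: residue = g(a) at a = 1, which is 4763/10640.
List the singular points by increasing real part (a conjugate pair: the negative imaginary part first).


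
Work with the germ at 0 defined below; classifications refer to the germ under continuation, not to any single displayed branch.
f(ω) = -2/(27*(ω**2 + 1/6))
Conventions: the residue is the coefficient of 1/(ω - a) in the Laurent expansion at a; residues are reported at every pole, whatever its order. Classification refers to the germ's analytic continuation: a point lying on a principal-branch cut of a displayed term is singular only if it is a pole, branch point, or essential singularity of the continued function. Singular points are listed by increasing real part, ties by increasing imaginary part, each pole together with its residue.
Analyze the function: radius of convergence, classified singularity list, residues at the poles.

Denominator factor (ω**2 + 1/6): discriminant -2/3, complex-conjugate roots ((1/6)*sqrt(6))*i and -((1/6)*sqrt(6))*i; poles of order 1, moduli (1/6)*sqrt(6) and (1/6)*sqrt(6).
The radius of convergence is the smallest modulus among the singular points: (1/6)*sqrt(6).
The factor ω**2 + 1/6 splits as (ω - a)(ω - a') with a = -((1/6)*sqrt(6))*i, a' = ((1/6)*sqrt(6))*i. At the order-1 pole a set g(ω) = (ω - a)*f(ω) = [-2/27] / (ω - a').
Simple pole: residue = g(a) at a = -((1/6)*sqrt(6))*i, which is -((1/27)*sqrt(6))*i.
The factor ω**2 + 1/6 splits as (ω - a)(ω - a') with a = ((1/6)*sqrt(6))*i, a' = -((1/6)*sqrt(6))*i. At the order-1 pole a set g(ω) = (ω - a)*f(ω) = [-2/27] / (ω - a').
Simple pole: residue = g(a) at a = ((1/6)*sqrt(6))*i, which is ((1/27)*sqrt(6))*i.
List the singular points by increasing real part (a conjugate pair: the negative imaginary part first).

Radius of convergence at 0: (1/6)*sqrt(6).
At -((1/6)*sqrt(6))*i: a pole of order 1; residue -((1/27)*sqrt(6))*i.
At ((1/6)*sqrt(6))*i: a pole of order 1; residue ((1/27)*sqrt(6))*i.


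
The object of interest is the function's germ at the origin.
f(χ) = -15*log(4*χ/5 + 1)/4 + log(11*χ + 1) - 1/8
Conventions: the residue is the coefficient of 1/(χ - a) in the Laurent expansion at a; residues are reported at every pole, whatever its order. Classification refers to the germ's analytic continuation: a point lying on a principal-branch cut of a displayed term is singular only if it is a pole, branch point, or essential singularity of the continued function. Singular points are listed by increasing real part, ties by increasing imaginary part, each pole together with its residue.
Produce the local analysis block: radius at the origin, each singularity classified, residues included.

Branch term (1)*log(1 - χ/(-1/11)): its argument vanishes at χ = -1/11, a logarithmic branch point, modulus 1/11.
Branch term (-15/4)*log(1 - χ/(-5/4)): its argument vanishes at χ = -5/4, a logarithmic branch point, modulus 5/4.
The radius of convergence is the smallest modulus among the singular points: 1/11.
List the singular points by increasing real part (a conjugate pair: the negative imaginary part first).

Radius of convergence at 0: 1/11.
At -5/4: a logarithmic branch point.
At -1/11: a logarithmic branch point.


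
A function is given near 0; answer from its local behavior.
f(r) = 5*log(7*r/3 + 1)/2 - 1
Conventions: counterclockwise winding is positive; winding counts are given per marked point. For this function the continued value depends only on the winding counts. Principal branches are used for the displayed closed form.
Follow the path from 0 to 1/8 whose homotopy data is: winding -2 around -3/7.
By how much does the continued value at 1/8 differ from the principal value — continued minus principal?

The rational part is single-valued and drops out of the difference; each branch term changes only by its own monodromy.
(5/2)*log(1 - r/(-3/7)): each positive loop around -3/7 adds 2*pi*i to the log, so winding -2 contributes (5/2)*(-2)*2*pi*i = -(10)*pi*i.
Summing the contributions at r = 1/8 gives -(10)*pi*i.

Continued minus principal equals -(10)*pi*i.


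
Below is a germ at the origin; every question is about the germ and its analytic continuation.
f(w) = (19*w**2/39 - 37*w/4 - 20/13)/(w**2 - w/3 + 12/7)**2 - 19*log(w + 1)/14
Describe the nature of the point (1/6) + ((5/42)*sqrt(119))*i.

The point is a pole of order 2.

The denominator factor w**2 - w/3 + 12/7 vanishes at (1/6) + ((5/42)*sqrt(119))*i and appears to the power 2; the numerator there equals (-5879/1512) - ((21265/19656)*sqrt(119))*i, nonzero, and no other factor vanishes.
The branch terms are analytic at this point.
Hence a pole whose order is the multiplicity, 2.


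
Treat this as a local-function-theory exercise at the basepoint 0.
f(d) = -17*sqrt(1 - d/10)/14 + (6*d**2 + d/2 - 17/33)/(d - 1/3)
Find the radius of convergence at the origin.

The radius of convergence is 1/3.

Denominator factor (d - 1/3): pole of order 1 at 1/3, modulus 1/3.
Branch term (-17/14)*sqrt(1 - d/(10)): its argument vanishes at d = 10, a square-root branch point, modulus 10.
The radius of convergence is the smallest modulus among the singular points: 1/3.


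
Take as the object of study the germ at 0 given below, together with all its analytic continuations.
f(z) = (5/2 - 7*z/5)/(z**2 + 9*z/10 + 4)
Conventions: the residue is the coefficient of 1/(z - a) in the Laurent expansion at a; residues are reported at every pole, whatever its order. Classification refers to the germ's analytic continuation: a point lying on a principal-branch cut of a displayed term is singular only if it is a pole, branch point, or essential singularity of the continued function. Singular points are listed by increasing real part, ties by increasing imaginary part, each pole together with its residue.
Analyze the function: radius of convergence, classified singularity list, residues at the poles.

Denominator factor (z**2 + 9*z/10 + 4): discriminant -1519/100, complex-conjugate roots (-9/20) + ((7/20)*sqrt(31))*i and (-9/20) - ((7/20)*sqrt(31))*i; poles of order 1, moduli 2 and 2.
The radius of convergence is the smallest modulus among the singular points: 2.
The factor z**2 + 9*z/10 + 4 splits as (z - a)(z - a') with a = (-9/20) - ((7/20)*sqrt(31))*i, a' = (-9/20) + ((7/20)*sqrt(31))*i. At the order-1 pole a set g(z) = (z - a)*f(z) = [5/2 - 7*z/5] / (z - a').
Simple pole: residue = g(a) at a = (-9/20) - ((7/20)*sqrt(31))*i, which is (-7/10) + ((313/2170)*sqrt(31))*i.
The factor z**2 + 9*z/10 + 4 splits as (z - a)(z - a') with a = (-9/20) + ((7/20)*sqrt(31))*i, a' = (-9/20) - ((7/20)*sqrt(31))*i. At the order-1 pole a set g(z) = (z - a)*f(z) = [5/2 - 7*z/5] / (z - a').
Simple pole: residue = g(a) at a = (-9/20) + ((7/20)*sqrt(31))*i, which is (-7/10) - ((313/2170)*sqrt(31))*i.
List the singular points by increasing real part (a conjugate pair: the negative imaginary part first).

Radius of convergence at 0: 2.
At (-9/20) - ((7/20)*sqrt(31))*i: a pole of order 1; residue (-7/10) + ((313/2170)*sqrt(31))*i.
At (-9/20) + ((7/20)*sqrt(31))*i: a pole of order 1; residue (-7/10) - ((313/2170)*sqrt(31))*i.


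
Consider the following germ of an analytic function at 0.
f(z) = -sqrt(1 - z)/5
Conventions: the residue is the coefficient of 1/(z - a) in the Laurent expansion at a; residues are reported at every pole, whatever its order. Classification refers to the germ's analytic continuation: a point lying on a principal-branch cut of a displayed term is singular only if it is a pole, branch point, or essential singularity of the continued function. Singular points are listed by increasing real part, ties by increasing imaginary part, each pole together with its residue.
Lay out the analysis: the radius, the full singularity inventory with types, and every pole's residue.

Branch term (-1/5)*sqrt(1 - z/(1)): its argument vanishes at z = 1, a square-root branch point, modulus 1.
The radius of convergence is the smallest modulus among the singular points: 1.

Radius of convergence at 0: 1.
At 1: an algebraic (square-root) branch point.


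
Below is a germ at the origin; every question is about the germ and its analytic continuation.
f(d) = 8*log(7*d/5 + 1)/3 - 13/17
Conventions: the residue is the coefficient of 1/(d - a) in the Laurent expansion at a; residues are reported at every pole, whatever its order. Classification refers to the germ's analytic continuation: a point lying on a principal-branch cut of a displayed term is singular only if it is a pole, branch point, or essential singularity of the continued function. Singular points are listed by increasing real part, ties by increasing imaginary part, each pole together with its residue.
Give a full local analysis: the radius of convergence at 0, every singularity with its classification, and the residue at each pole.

Branch term (8/3)*log(1 - d/(-5/7)): its argument vanishes at d = -5/7, a logarithmic branch point, modulus 5/7.
The radius of convergence is the smallest modulus among the singular points: 5/7.

Radius of convergence at 0: 5/7.
At -5/7: a logarithmic branch point.


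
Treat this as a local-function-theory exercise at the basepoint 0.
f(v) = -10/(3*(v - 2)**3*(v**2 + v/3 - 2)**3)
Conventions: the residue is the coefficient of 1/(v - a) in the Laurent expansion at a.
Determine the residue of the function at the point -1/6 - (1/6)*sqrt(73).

The residue is 21195/16384 - (969877935/6373654528)*sqrt(73).

The factor v**2 + v/3 - 2 splits as (v - a)(v - a') with a = -1/6 - (1/6)*sqrt(73), a' = -1/6 + (1/6)*sqrt(73). At the order-3 pole a set g(v) = (v - a)^3*f(v) = [-10/(3*(v - 2)**3)] / (v - a')^3.
Order-3 pole: residue = g''(a)/2; g''(-1/6 - (1/6)*sqrt(73)) = 21195/8192 - (969877935/3186827264)*sqrt(73), so the residue is 21195/16384 - (969877935/6373654528)*sqrt(73).


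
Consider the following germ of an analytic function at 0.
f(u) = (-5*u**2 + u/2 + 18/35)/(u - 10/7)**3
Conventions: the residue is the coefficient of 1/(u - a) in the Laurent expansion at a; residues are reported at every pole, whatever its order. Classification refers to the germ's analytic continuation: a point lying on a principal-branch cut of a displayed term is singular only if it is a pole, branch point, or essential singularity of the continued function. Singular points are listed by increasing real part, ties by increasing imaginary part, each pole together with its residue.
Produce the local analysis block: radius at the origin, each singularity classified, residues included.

Denominator factor (u - 10/7)^3: pole of order 3 at 10/7, modulus 10/7.
The radius of convergence is the smallest modulus among the singular points: 10/7.
At the order-3 pole 10/7 set g(u) = (u - (10/7))^3*f(u) = -5*u**2 + u/2 + 18/35.
Order-3 pole: residue = g''(a)/2; g''(10/7) = -10, so the residue is -5.

Radius of convergence at 0: 10/7.
At 10/7: a pole of order 3; residue -5.


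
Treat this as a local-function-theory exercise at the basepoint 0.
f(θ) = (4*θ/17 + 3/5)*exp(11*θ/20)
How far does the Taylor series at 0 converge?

The factor exp(11*θ/20) is entire and contributes no finite singular point.
The polynomial part has no poles.
No finite singular points: the Taylor series at 0 converges everywhere.

The radius of convergence is infinite.


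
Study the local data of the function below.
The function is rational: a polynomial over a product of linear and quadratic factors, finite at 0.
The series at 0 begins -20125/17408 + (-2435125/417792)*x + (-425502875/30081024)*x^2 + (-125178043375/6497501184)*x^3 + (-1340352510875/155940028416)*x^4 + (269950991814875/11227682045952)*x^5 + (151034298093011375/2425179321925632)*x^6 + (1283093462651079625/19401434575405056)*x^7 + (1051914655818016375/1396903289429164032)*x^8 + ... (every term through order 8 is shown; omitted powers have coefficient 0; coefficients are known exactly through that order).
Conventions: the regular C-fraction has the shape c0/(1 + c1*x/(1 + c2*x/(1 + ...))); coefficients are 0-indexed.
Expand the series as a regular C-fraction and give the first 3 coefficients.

Taylor coefficients (read off): a_0 = -20125/17408, a_1 = -2435125/417792, a_2 = -425502875/30081024.
c0 = a_0 = -20125/17408. Peel one level at a time: if S = 1 + c*x/S' with S'(0) = 1, then c is the x-coefficient of S and S' = c*x/(S - 1).
S_1 = c0/f = 1 + (-121/24)*x + (5695/432)*x^2 + ...; c1 = -121/24.
S_2 = c1*x/(S_1 - 1) = 1 + (5695/2178)*x + ...; c2 = 5695/2178.

The regular C-fraction coefficients are [-20125/17408, -121/24, 5695/2178].


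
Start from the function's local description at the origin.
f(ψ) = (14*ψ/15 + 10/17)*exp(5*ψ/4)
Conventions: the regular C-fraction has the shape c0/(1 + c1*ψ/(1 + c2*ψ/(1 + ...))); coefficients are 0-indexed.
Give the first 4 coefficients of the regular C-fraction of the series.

The regular C-fraction coefficients are [10/17, -851/300, 950777/510600, -1383800625/6472889816].

Taylor coefficients (expand at 0): a_0 = 10/17, a_1 = 851/510, a_2 = 1327/816, a_3 = 3005/3264.
c0 = a_0 = 10/17. Peel one level at a time: if S = 1 + c*ψ/S' with S'(0) = 1, then c is the ψ-coefficient of S and S' = c*ψ/(S - 1).
S_1 = c0/f = 1 + (-851/300)*ψ + (950777/180000)*ψ^2 + ...; c1 = -851/300.
S_2 = c1*ψ/(S_1 - 1) = 1 + (950777/510600)*ψ + (18450675/46348864)*ψ^2 + ...; c2 = 950777/510600.
S_3 = c2*ψ/(S_2 - 1) = 1 + (-1383800625/6472889816)*ψ + ...; c3 = -1383800625/6472889816.


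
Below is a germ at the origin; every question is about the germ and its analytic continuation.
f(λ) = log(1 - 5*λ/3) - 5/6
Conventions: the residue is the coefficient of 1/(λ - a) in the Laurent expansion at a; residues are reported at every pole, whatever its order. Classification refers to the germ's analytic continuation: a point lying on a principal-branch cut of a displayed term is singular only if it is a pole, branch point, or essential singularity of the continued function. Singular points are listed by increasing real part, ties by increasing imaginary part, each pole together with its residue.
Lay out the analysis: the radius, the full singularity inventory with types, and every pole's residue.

Branch term (1)*log(1 - λ/(3/5)): its argument vanishes at λ = 3/5, a logarithmic branch point, modulus 3/5.
The radius of convergence is the smallest modulus among the singular points: 3/5.

Radius of convergence at 0: 3/5.
At 3/5: a logarithmic branch point.


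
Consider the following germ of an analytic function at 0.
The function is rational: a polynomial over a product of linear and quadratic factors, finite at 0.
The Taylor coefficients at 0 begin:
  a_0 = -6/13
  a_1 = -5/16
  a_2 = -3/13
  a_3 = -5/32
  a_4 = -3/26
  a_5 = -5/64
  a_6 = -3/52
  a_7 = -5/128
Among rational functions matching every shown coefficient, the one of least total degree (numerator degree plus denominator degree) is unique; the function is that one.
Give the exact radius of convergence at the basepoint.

No rational of total degree below 3 reproduces all 8 coefficients; solving the [1/2] Pade equations on them gives f(z) = (5*z/8 + 12/13)/(z**2 - 2), whose expansion matches every shown term.
Denominator factor (z**2 - 2): discriminant 8, real irrational roots sqrt(2) and -sqrt(2); poles of order 1, moduli sqrt(2) and sqrt(2).
The radius of convergence is the smallest modulus among the singular points: sqrt(2).

The radius of convergence is sqrt(2).


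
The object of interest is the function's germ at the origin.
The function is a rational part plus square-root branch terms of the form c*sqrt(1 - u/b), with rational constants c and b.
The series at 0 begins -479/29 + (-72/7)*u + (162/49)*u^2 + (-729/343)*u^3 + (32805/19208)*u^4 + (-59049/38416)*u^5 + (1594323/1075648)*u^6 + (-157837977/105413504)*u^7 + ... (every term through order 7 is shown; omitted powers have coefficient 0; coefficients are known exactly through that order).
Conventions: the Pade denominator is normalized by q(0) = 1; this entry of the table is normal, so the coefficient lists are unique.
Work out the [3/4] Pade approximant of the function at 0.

The Pade approximant has numerator coefficients [-479/29, -53826363/1324778, -1121297013/37093784, -3336721209/519312976]; denominator coefficients [1, 83925/45682, 1133595/1279096, 1363959/17907344, -190269/62675704].

Taylor coefficients needed (read off): a_0 = -479/29, a_1 = -72/7, a_2 = 162/49, a_3 = -729/343, a_4 = 32805/19208, a_5 = -59049/38416, a_6 = 1594323/1075648, a_7 = -157837977/105413504.
Write the denominator as Q(u) = 1 + q1*u + q2*u^2 + q3*u^3 + q4*u^4. Requiring Q*f - P = O(u^8) with deg P <= 3 kills the coefficients of u^4..u^7 in Q*f:
  u^4: a_4 + q1*a_3 + q2*a_2 + q3*a_1 + q4*a_0 = 0, i.e. 32805/19208 + (-729/343)*q1 + (162/49)*q2 + (-72/7)*q3 + (-479/29)*q4 = 0.
  u^5: a_5 + q1*a_4 + q2*a_3 + q3*a_2 + q4*a_1 = 0, i.e. -59049/38416 + (32805/19208)*q1 + (-729/343)*q2 + (162/49)*q3 + (-72/7)*q4 = 0.
  u^6: a_6 + q1*a_5 + q2*a_4 + q3*a_3 + q4*a_2 = 0, i.e. 1594323/1075648 + (-59049/38416)*q1 + (32805/19208)*q2 + (-729/343)*q3 + (162/49)*q4 = 0.
  u^7: a_7 + q1*a_6 + q2*a_5 + q3*a_4 + q4*a_3 = 0, i.e. -157837977/105413504 + (1594323/1075648)*q1 + (-59049/38416)*q2 + (32805/19208)*q3 + (-729/343)*q4 = 0.
Solving this linear system: q1 = 83925/45682, q2 = 1133595/1279096, q3 = 1363959/17907344, q4 = -190269/62675704.
The numerator is Q*f truncated at degree 3: P0 = a_0 = -479/29; P1 = a_1 + q1*a_0 = -53826363/1324778; P2 = a_2 + q1*a_1 + q2*a_0 = -1121297013/37093784; P3 = a_3 + q1*a_2 + q2*a_1 + q3*a_0 = -3336721209/519312976.


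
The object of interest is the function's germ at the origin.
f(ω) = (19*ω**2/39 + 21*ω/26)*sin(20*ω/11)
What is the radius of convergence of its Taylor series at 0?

The radius of convergence is infinite.

The factor sin(20*ω/11) is entire and contributes no finite singular point.
The polynomial part has no poles.
No finite singular points: the Taylor series at 0 converges everywhere.


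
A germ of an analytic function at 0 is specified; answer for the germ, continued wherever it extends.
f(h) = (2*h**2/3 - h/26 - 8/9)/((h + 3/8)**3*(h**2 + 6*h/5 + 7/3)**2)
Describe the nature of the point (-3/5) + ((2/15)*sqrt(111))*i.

The point is a pole of order 2.

The denominator factor h**2 + 6*h/5 + 7/3 vanishes at (-3/5) + ((2/15)*sqrt(111))*i and appears to the power 2; the numerator there equals (-11357/5850) - ((109/975)*sqrt(111))*i, nonzero, and no other factor vanishes.
Hence a pole whose order is the multiplicity, 2.


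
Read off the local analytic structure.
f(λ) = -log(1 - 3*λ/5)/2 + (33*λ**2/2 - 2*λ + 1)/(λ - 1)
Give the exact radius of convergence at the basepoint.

The radius of convergence is 1.

Denominator factor (λ - 1): pole of order 1 at 1, modulus 1.
Branch term (-1/2)*log(1 - λ/(5/3)): its argument vanishes at λ = 5/3, a logarithmic branch point, modulus 5/3.
The radius of convergence is the smallest modulus among the singular points: 1.


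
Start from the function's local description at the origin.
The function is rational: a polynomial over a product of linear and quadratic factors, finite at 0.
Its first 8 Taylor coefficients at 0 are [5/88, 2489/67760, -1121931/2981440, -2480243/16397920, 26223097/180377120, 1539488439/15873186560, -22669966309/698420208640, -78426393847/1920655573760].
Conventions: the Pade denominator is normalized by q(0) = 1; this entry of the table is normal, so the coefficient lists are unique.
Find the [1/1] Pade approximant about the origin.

The Pade approximant has numerator coefficients [5/88, 10985693/17753120]; denominator coefficients [1, 59049/5764].

Taylor coefficients needed (read off): a_0 = 5/88, a_1 = 2489/67760, a_2 = -1121931/2981440.
Write the denominator as Q(ψ) = 1 + q1*ψ. Requiring Q*f - P = O(ψ^3) with deg P <= 1 kills the coefficients of ψ^2..ψ^2 in Q*f:
  ψ^2: a_2 + q1*a_1 = 0, i.e. -1121931/2981440 + (2489/67760)*q1 = 0.
Solving this linear system: q1 = 59049/5764.
The numerator is Q*f truncated at degree 1: P0 = a_0 = 5/88; P1 = a_1 + q1*a_0 = 10985693/17753120.


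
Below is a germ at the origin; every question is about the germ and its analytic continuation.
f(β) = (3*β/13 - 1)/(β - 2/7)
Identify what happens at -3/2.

The point is a regular point.

Denominator factors: β - 2/7 = -25/14 at β = -3/2 — none vanishes.
So the germ continues analytically to -3/2.


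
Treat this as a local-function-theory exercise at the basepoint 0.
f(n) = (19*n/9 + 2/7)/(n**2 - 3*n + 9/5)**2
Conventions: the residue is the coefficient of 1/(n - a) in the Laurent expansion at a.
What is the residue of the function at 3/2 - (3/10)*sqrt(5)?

The residue is (725/567)*sqrt(5).

The factor n**2 - 3*n + 9/5 splits as (n - a)(n - a') with a = 3/2 - (3/10)*sqrt(5), a' = 3/2 + (3/10)*sqrt(5). At the order-2 pole a set g(n) = (n - a)^2*f(n) = [19*n/9 + 2/7] / (n - a')^2.
Order-2 pole: residue = g'(a); g'(3/2 - (3/10)*sqrt(5)) = (725/567)*sqrt(5), so the residue is (725/567)*sqrt(5).


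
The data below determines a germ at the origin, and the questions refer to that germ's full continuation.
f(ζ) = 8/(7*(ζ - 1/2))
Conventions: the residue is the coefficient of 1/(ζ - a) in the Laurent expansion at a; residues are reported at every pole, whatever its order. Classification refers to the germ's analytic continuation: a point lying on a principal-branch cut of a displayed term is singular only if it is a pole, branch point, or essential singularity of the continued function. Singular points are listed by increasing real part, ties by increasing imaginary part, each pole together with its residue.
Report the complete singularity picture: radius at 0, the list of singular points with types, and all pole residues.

Radius of convergence at 0: 1/2.
At 1/2: a pole of order 1; residue 8/7.

Denominator factor (ζ - 1/2): pole of order 1 at 1/2, modulus 1/2.
The radius of convergence is the smallest modulus among the singular points: 1/2.
At the order-1 pole 1/2 set g(ζ) = (ζ - (1/2))*f(ζ) = 8/7.
Simple pole: residue = g(a) at a = 1/2, which is 8/7.


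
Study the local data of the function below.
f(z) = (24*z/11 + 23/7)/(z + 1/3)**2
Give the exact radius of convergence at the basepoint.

Denominator factor (z + 1/3)^2: pole of order 2 at -1/3, modulus 1/3.
The radius of convergence is the smallest modulus among the singular points: 1/3.

The radius of convergence is 1/3.


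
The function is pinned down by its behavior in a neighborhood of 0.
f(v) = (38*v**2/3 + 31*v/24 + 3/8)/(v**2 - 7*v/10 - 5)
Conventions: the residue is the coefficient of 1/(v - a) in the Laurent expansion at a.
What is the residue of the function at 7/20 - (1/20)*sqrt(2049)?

The factor v**2 - 7*v/10 - 5 splits as (v - a)(v - a') with a = 7/20 - (1/20)*sqrt(2049), a' = 7/20 + (1/20)*sqrt(2049). At the order-1 pole a set g(v) = (v - a)*f(v) = [38*v**2/3 + 31*v/24 + 3/8] / (v - a').
Simple pole: residue = g(a) at a = 7/20 - (1/20)*sqrt(2049), which is 1219/240 - (17937/54640)*sqrt(2049).

The residue is 1219/240 - (17937/54640)*sqrt(2049).


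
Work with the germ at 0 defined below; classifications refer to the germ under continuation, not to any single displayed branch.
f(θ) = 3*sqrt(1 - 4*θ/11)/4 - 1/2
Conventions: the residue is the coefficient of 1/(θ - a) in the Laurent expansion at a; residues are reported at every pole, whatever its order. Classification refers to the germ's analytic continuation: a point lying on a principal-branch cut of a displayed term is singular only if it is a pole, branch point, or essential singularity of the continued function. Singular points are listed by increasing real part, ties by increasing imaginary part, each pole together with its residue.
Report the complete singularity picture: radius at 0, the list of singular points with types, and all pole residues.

Branch term (3/4)*sqrt(1 - θ/(11/4)): its argument vanishes at θ = 11/4, a square-root branch point, modulus 11/4.
The radius of convergence is the smallest modulus among the singular points: 11/4.

Radius of convergence at 0: 11/4.
At 11/4: an algebraic (square-root) branch point.


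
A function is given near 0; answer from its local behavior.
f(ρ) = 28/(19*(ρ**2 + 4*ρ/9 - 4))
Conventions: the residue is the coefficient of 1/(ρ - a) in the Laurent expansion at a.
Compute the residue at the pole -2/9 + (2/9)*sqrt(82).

The residue is (63/1558)*sqrt(82).

The factor ρ**2 + 4*ρ/9 - 4 splits as (ρ - a)(ρ - a') with a = -2/9 + (2/9)*sqrt(82), a' = -2/9 - (2/9)*sqrt(82). At the order-1 pole a set g(ρ) = (ρ - a)*f(ρ) = [28/19] / (ρ - a').
Simple pole: residue = g(a) at a = -2/9 + (2/9)*sqrt(82), which is (63/1558)*sqrt(82).


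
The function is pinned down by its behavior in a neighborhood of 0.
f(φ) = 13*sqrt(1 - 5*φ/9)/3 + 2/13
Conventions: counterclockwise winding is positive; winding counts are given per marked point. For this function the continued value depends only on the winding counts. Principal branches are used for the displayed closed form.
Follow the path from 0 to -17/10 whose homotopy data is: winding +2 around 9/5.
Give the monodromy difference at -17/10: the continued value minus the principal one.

The rational part is single-valued and drops out of the difference; each branch term changes only by its own monodromy.
(13/3)*sqrt(1 - φ/(9/5)): winding +2 is even, the square root returns to the same sheet, contribution 0.
Summing the contributions at φ = -17/10 gives 0.

Continued minus principal equals 0.


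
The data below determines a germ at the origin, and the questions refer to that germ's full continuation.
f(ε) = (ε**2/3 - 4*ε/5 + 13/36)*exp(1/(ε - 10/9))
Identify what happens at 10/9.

The exponent 1/(ε - (10/9)) has a pole at 10/9, so exp(1/(ε - (10/9))) takes every nonzero value near it: an essential singularity (not a pole of any order).

The point is an essential singularity.


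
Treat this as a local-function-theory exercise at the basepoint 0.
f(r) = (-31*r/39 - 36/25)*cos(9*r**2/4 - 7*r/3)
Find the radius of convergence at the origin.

The factor cos(9*r**2/4 - 7*r/3) is entire and contributes no finite singular point.
The polynomial part has no poles.
No finite singular points: the Taylor series at 0 converges everywhere.

The radius of convergence is infinite.


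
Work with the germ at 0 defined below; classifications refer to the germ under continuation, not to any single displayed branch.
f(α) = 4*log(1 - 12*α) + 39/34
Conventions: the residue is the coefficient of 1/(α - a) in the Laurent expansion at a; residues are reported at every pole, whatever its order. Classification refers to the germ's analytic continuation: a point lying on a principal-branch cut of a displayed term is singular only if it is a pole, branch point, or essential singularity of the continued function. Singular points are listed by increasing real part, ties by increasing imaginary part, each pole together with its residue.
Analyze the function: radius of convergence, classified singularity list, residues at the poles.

Branch term (4)*log(1 - α/(1/12)): its argument vanishes at α = 1/12, a logarithmic branch point, modulus 1/12.
The radius of convergence is the smallest modulus among the singular points: 1/12.

Radius of convergence at 0: 1/12.
At 1/12: a logarithmic branch point.
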